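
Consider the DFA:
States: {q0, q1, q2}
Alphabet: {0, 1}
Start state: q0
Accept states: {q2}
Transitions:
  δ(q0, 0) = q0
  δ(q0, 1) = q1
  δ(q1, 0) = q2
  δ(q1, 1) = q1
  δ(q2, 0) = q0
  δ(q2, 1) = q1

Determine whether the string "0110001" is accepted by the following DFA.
Processing string "0110001":
  q0 --0--> q0
  q0 --1--> q1
  q1 --1--> q1
  q1 --0--> q2
  q2 --0--> q0
  q0 --0--> q0
  q0 --1--> q1
Final state: q1
Accept states: {q2}
No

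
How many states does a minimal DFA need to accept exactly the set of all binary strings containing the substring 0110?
By Myhill–Nerode, count the distinguishable equivalence classes: 5 classes — one per longest suffix of the input that is a prefix of '0110' (lengths 0 through 3), plus an absorbing 'already seen 0110' class.
5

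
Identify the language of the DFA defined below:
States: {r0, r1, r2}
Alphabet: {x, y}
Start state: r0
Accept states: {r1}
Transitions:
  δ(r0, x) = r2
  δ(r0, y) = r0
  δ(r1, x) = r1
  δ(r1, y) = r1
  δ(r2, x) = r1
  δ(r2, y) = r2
Testing a few strings:
  'yyxx' → accept
  'yx' → reject
  'xx' → accept
  'y' → reject
State roles: r0=zero x's seen; r1=≥ two x's seen; r2=one x seen
All strings over {x,y} containing at least two x's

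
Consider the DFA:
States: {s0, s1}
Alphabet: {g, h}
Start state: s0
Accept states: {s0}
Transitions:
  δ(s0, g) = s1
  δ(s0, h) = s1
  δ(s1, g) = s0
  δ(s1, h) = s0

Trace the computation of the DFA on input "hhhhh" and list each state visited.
read 'h': s0 → s1
  read 'h': s1 → s0
  read 'h': s0 → s1
  read 'h': s1 → s0
  read 'h': s0 → s1
s0 -> s1 -> s0 -> s1 -> s0 -> s1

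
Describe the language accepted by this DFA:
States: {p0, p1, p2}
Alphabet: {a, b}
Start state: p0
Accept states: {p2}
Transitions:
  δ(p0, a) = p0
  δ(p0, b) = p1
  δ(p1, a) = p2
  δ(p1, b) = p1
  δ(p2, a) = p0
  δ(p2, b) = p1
Testing a few strings:
  'ab' → reject
  'b' → reject
  'ba' → accept
  'bba' → accept
State roles: p0=no suffix match; p1=one trailing b; p2=suffix is ba
All strings over {a,b} ending with ba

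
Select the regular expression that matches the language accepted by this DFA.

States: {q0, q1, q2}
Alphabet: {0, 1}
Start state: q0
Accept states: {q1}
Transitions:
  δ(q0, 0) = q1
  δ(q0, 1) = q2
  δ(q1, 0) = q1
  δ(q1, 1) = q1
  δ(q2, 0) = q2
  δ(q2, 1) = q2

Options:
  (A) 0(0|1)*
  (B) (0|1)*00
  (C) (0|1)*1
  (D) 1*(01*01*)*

Check each option against the DFA on short strings; one disagreement eliminates an option:
  (A) 0(0|1)*: agrees with the DFA on every string of length ≤ 6
  (B) (0|1)*00: on '0' the DFA goes q0 → q1 and accepts (q1 ∈ Accept), but the regex does not match it → eliminate
  (C) (0|1)*1: on '0' the DFA goes q0 → q1 and accepts (q1 ∈ Accept), but the regex does not match it → eliminate
  (D) 1*(01*01*)*: on ε the DFA stays in q0 and rejects (q0 ∉ Accept), but the regex matches it → eliminate
Only (A) is consistent with the DFA.
(A) 0(0|1)*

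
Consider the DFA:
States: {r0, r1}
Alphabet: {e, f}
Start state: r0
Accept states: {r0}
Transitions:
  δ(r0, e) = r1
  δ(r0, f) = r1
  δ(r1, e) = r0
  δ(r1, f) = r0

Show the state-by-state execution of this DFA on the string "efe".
read 'e': r0 → r1
  read 'f': r1 → r0
  read 'e': r0 → r1
r0 -> r1 -> r0 -> r1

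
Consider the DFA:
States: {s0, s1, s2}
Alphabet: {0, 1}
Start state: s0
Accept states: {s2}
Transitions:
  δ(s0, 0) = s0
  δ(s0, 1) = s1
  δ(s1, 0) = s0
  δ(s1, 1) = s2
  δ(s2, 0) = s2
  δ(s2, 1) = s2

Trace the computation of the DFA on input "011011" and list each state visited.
read '0': s0 → s0
  read '1': s0 → s1
  read '1': s1 → s2
  read '0': s2 → s2
  read '1': s2 → s2
  read '1': s2 → s2
s0 -> s0 -> s1 -> s2 -> s2 -> s2 -> s2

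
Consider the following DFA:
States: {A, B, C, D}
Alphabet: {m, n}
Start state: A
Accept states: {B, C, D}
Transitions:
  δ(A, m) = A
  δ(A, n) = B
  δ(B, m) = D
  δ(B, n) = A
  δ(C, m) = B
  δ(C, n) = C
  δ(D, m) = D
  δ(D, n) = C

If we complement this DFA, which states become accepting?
Complement accept states = All states \ Original accept states
= {A, B, C, D} \ {B, C, D}
{A}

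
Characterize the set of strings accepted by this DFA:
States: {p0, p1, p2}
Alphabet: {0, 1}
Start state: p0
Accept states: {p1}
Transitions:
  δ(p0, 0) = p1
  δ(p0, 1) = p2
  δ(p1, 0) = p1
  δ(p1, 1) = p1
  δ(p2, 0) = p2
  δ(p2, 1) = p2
Testing a few strings:
  '0' → accept
  '00' → accept
  '11' → reject
  '1' → reject
State roles: p0=no input read; p1=started with 0; p2=started with 1 (dead)
All binary strings starting with 0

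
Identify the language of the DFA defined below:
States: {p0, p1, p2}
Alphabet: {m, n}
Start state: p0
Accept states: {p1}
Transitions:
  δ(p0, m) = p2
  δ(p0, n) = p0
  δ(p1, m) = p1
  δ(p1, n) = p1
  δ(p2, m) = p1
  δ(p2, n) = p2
Testing a few strings:
  'n' → reject
  'mm' → accept
  'nmnn' → reject
  'mmnn' → accept
State roles: p0=zero m's seen; p1=≥ two m's seen; p2=one m seen
All strings over {m,n} containing at least two m's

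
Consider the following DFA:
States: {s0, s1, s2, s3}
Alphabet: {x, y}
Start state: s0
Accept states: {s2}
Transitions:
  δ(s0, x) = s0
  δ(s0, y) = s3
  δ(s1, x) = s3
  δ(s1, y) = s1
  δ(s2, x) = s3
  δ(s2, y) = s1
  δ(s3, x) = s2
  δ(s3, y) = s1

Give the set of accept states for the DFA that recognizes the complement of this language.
Complement accept states = All states \ Original accept states
= {s0, s1, s2, s3} \ {s2}
{s0, s1, s3}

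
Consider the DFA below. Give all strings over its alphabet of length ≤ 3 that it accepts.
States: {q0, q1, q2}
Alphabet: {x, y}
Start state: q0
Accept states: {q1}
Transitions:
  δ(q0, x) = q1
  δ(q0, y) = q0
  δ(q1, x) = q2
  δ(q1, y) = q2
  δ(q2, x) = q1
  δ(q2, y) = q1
x, yx, xxx, xxy, xyx, xyy, yyx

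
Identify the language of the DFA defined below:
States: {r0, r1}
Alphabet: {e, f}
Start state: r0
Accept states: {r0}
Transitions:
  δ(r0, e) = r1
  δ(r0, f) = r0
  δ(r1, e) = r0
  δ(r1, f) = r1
Testing a few strings:
  'f' → accept
  'eee' → reject
  'fff' → accept
  'e' → reject
State roles: r0=even number of e's so far; r1=odd number of e's so far
All strings over {e,f} with an even number of e's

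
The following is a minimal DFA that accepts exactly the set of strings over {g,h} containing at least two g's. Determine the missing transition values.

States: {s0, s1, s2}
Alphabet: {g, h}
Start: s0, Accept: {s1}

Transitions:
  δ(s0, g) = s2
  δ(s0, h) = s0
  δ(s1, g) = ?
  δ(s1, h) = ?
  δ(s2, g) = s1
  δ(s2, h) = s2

From the language and accept set, identify what each state tracks — s0: zero g's seen; s1: ≥ two g's seen; s2: one g seen.
Each missing δ(q, a) is the state matching the new tracked value after reading a.
δ(s1, g) = s1; δ(s1, h) = s1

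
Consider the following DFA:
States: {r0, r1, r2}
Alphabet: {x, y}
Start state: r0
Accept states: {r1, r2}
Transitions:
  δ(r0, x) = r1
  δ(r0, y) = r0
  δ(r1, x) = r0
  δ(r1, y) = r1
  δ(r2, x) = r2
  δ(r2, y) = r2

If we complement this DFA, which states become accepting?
Complement accept states = All states \ Original accept states
= {r0, r1, r2} \ {r1, r2}
{r0}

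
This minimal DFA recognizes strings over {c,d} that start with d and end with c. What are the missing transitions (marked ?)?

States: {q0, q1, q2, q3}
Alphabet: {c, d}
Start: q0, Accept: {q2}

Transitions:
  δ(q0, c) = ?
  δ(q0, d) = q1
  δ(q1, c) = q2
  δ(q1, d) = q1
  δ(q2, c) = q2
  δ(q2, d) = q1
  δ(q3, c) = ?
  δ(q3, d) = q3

From the language and accept set, identify what each state tracks — q0: no input read; q1: started with d, last symbol d; q2: started with d, last symbol c; q3: started with c (dead).
Each missing δ(q, a) is the state matching the new tracked value after reading a.
δ(q0, c) = q3; δ(q3, c) = q3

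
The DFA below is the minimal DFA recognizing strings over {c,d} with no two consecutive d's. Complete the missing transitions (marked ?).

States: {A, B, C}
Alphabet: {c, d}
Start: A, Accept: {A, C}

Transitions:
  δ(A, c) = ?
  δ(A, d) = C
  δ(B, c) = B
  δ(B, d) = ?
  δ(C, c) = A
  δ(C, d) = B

From the language and accept set, identify what each state tracks — A: last symbol not d (ok); B: saw dd (dead); C: last symbol d (ok).
Each missing δ(q, a) is the state matching the new tracked value after reading a.
δ(A, c) = A; δ(B, d) = B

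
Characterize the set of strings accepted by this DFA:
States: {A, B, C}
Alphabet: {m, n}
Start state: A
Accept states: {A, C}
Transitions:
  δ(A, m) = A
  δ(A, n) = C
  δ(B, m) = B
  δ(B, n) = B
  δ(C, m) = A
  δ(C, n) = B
Testing a few strings:
  'mmmm' → accept
  'm' → accept
  'mmn' → accept
  'mn' → accept
State roles: A=last symbol not n (ok); B=saw nn (dead); C=last symbol n (ok)
All strings over {m,n} with no two consecutive n's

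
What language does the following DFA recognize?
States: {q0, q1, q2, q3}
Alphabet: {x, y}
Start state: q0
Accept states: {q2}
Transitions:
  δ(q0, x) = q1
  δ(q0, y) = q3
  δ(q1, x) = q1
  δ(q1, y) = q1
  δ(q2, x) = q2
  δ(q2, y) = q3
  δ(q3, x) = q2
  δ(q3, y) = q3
Testing a few strings:
  'yyyx' → accept
  'xxx' → reject
  'xx' → reject
  'yyxy' → reject
State roles: q0=no input read; q1=started with x (dead); q2=started with y, last symbol x; q3=started with y, last symbol y
All strings over {x,y} that start with y and end with x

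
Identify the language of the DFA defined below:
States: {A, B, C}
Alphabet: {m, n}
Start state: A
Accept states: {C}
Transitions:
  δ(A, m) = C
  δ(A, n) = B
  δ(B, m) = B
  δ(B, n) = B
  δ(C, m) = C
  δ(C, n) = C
Testing a few strings:
  'mm' → accept
  'nn' → reject
  'nm' → reject
  'n' → reject
State roles: A=no input read; B=started with n (dead); C=started with m
All strings over {m,n} starting with m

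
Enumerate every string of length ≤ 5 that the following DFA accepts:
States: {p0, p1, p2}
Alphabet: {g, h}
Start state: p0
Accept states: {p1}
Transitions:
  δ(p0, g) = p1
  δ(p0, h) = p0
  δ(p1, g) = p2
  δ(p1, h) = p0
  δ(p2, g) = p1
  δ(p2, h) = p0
g, hg, ggg, ghg, hhg, gghg, ghhg, hggg, hghg, hhhg, ggggg, ggghg, gghhg, ghggg, ghghg, ghhhg, hgghg, hghhg, hhggg, hhghg, hhhhg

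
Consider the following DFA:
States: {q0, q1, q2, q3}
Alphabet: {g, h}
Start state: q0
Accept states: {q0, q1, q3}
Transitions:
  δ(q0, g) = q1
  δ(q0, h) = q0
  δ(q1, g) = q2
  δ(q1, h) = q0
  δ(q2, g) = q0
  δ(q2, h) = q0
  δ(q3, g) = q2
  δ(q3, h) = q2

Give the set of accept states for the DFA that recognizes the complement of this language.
Complement accept states = All states \ Original accept states
= {q0, q1, q2, q3} \ {q0, q1, q3}
{q2}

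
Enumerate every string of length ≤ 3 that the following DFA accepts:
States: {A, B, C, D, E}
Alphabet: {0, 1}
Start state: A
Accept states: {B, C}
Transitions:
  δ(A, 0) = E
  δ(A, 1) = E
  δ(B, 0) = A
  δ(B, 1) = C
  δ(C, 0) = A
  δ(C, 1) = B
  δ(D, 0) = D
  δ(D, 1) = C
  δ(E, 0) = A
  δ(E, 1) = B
01, 11, 011, 111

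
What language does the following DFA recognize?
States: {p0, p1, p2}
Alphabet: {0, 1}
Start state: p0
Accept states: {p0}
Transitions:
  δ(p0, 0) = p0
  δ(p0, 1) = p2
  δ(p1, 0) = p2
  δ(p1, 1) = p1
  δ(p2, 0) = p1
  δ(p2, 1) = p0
Testing a few strings:
  '11' → accept
  '1100' → accept
  '010' → reject
  '10' → reject
State roles: p0=value ≡ 0 (mod 3); p1=value ≡ 2 (mod 3); p2=value ≡ 1 (mod 3)
All binary strings representing a multiple of 3 (read in base 2; leading zeros allowed and ε counts as 0)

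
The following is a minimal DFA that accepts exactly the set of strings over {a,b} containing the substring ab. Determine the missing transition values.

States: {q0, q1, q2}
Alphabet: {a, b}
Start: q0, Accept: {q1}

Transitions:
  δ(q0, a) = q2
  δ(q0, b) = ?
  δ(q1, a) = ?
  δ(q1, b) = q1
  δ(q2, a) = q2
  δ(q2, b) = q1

From the language and accept set, identify what each state tracks — q0: no a seen yet; q1: substring ab seen; q2: seen a a, waiting for b.
Each missing δ(q, a) is the state matching the new tracked value after reading a.
δ(q0, b) = q0; δ(q1, a) = q1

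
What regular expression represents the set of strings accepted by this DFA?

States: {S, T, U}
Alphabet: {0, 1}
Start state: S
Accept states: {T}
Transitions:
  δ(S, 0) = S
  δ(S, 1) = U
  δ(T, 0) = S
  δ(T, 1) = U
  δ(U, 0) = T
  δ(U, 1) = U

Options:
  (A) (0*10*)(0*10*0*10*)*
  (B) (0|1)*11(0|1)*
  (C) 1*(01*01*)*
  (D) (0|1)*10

Check each option against the DFA on short strings; one disagreement eliminates an option:
  (A) (0*10*)(0*10*0*10*)*: on '1' the DFA goes S → U and rejects (U ∉ Accept), but the regex matches it → eliminate
  (B) (0|1)*11(0|1)*: on '10' the DFA goes S → U → T and accepts (T ∈ Accept), but the regex does not match it → eliminate
  (C) 1*(01*01*)*: on ε the DFA stays in S and rejects (S ∉ Accept), but the regex matches it → eliminate
  (D) (0|1)*10: agrees with the DFA on every string of length ≤ 6
Only (D) is consistent with the DFA.
(D) (0|1)*10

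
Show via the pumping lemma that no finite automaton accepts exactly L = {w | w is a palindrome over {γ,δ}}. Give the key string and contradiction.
Assume L is regular with pumping length p. Idea: pumping the leading γ-block breaks the symmetry.
Choose s = γ^p δ γ^p (a palindrome of length 2p+1 ≥ p). By the pumping lemma, s = xyz with |xy| ≤ p, |y| > 0, so y = γ^k with k > 0 (xy lies entirely in the first γ^p). Then xy²z = γ^(p+k) δ γ^p, which is not a palindrome since p+k ≠ p.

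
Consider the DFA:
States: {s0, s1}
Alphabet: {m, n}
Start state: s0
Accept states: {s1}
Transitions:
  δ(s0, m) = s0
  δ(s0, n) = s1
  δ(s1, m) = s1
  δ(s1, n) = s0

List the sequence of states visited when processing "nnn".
read 'n': s0 → s1
  read 'n': s1 → s0
  read 'n': s0 → s1
s0 -> s1 -> s0 -> s1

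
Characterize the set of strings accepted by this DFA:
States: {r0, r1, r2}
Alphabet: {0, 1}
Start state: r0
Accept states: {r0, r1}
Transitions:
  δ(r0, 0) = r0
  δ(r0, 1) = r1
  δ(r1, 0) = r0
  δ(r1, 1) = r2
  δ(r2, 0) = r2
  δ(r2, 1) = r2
Testing a few strings:
  '0' → accept
  '000' → accept
  '1111' → reject
  '1011' → reject
State roles: r0=last symbol not 1 (ok); r1=last symbol 1 (ok); r2=saw 11 (dead)
All binary strings with no two consecutive 1's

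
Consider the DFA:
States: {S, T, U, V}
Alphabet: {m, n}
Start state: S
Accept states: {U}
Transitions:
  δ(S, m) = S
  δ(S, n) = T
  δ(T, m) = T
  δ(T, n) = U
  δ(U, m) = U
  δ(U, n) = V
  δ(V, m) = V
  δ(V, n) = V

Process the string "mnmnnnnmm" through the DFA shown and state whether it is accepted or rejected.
Processing string "mnmnnnnmm":
  S --m--> S
  S --n--> T
  T --m--> T
  T --n--> U
  U --n--> V
  V --n--> V
  V --n--> V
  V --m--> V
  V --m--> V
Final state: V
Accept states: {U}
No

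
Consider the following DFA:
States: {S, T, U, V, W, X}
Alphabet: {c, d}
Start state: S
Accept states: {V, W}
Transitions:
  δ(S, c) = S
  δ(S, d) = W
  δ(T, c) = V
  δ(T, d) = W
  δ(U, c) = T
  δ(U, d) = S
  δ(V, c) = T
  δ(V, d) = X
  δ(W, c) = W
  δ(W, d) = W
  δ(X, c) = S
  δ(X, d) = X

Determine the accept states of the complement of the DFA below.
Complement accept states = All states \ Original accept states
= {S, T, U, V, W, X} \ {V, W}
{S, T, U, X}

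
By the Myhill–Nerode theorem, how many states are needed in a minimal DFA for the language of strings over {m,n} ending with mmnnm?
By Myhill–Nerode, count the distinguishable equivalence classes: 6 classes — one per longest suffix of the input that is a prefix of 'mmnnm' (lengths 0 through 5); only the length-5 class is accepting.
6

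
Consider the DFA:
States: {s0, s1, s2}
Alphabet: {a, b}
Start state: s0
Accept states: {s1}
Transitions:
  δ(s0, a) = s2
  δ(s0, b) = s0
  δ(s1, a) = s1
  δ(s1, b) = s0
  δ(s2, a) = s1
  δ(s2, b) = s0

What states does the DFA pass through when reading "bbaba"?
read 'b': s0 → s0
  read 'b': s0 → s0
  read 'a': s0 → s2
  read 'b': s2 → s0
  read 'a': s0 → s2
s0 -> s0 -> s0 -> s2 -> s0 -> s2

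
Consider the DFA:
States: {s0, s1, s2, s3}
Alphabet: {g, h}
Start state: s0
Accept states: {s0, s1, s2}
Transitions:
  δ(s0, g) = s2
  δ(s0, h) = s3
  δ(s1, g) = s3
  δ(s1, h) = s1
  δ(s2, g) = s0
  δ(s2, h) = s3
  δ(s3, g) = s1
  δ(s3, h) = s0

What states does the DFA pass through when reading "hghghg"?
read 'h': s0 → s3
  read 'g': s3 → s1
  read 'h': s1 → s1
  read 'g': s1 → s3
  read 'h': s3 → s0
  read 'g': s0 → s2
s0 -> s3 -> s1 -> s1 -> s3 -> s0 -> s2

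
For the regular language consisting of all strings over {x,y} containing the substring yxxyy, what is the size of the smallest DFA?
By Myhill–Nerode, count the distinguishable equivalence classes: 6 classes — one per longest suffix of the input that is a prefix of 'yxxyy' (lengths 0 through 4), plus an absorbing 'already seen yxxyy' class.
6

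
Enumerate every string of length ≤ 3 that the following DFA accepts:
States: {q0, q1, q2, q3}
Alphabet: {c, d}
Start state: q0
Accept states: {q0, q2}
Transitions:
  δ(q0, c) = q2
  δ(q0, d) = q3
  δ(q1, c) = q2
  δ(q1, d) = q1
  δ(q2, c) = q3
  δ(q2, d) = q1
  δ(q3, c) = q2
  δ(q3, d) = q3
ε, c, dc, ccc, cdc, ddc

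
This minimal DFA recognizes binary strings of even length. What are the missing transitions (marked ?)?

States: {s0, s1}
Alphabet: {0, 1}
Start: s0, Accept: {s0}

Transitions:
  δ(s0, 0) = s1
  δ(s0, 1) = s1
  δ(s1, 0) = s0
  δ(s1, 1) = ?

From the language and accept set, identify what each state tracks — s0: even length so far; s1: odd length so far.
Each missing δ(q, a) is the state matching the new tracked value after reading a.
δ(s1, 1) = s0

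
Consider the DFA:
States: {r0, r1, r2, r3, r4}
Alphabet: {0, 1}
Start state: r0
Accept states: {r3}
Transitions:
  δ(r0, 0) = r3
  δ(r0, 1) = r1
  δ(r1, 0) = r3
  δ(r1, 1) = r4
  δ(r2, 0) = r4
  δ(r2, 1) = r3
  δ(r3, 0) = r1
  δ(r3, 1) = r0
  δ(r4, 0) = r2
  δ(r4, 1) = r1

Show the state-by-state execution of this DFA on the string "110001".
read '1': r0 → r1
  read '1': r1 → r4
  read '0': r4 → r2
  read '0': r2 → r4
  read '0': r4 → r2
  read '1': r2 → r3
r0 -> r1 -> r4 -> r2 -> r4 -> r2 -> r3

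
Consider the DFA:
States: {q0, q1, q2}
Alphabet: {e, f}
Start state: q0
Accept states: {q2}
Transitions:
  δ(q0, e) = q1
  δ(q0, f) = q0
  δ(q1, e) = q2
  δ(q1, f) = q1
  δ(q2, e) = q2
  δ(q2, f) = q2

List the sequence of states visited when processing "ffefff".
read 'f': q0 → q0
  read 'f': q0 → q0
  read 'e': q0 → q1
  read 'f': q1 → q1
  read 'f': q1 → q1
  read 'f': q1 → q1
q0 -> q0 -> q0 -> q1 -> q1 -> q1 -> q1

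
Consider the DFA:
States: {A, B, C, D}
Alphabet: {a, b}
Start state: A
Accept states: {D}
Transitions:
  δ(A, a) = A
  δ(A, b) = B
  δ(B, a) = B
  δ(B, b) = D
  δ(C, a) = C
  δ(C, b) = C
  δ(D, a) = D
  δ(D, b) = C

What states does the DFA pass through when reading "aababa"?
read 'a': A → A
  read 'a': A → A
  read 'b': A → B
  read 'a': B → B
  read 'b': B → D
  read 'a': D → D
A -> A -> A -> B -> B -> D -> D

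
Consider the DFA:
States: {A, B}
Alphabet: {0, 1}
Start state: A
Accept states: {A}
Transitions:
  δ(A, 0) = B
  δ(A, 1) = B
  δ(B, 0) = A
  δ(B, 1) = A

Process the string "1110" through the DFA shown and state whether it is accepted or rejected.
Processing string "1110":
  A --1--> B
  B --1--> A
  A --1--> B
  B --0--> A
Final state: A
Accept states: {A}
Yes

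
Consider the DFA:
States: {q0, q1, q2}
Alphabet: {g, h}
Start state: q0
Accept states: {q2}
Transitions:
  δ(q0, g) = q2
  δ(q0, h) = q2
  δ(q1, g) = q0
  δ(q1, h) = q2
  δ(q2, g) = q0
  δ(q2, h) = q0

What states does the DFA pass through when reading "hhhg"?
read 'h': q0 → q2
  read 'h': q2 → q0
  read 'h': q0 → q2
  read 'g': q2 → q0
q0 -> q2 -> q0 -> q2 -> q0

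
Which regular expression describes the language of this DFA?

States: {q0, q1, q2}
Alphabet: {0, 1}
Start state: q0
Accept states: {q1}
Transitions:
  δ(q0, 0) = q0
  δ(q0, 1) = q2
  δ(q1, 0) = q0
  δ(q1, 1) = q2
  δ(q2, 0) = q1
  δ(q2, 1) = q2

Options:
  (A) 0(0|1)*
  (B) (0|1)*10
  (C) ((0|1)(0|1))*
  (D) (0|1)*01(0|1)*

Check each option against the DFA on short strings; one disagreement eliminates an option:
  (A) 0(0|1)*: on '0' the DFA goes q0 → q0 and rejects (q0 ∉ Accept), but the regex matches it → eliminate
  (B) (0|1)*10: agrees with the DFA on every string of length ≤ 6
  (C) ((0|1)(0|1))*: on ε the DFA stays in q0 and rejects (q0 ∉ Accept), but the regex matches it → eliminate
  (D) (0|1)*01(0|1)*: on '01' the DFA goes q0 → q0 → q2 and rejects (q2 ∉ Accept), but the regex matches it → eliminate
Only (B) is consistent with the DFA.
(B) (0|1)*10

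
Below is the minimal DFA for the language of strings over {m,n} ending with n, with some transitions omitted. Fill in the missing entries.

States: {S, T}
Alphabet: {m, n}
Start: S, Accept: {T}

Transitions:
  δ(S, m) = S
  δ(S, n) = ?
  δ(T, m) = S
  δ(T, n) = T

From the language and accept set, identify what each state tracks — S: last symbol not n; T: last symbol is n.
Each missing δ(q, a) is the state matching the new tracked value after reading a.
δ(S, n) = T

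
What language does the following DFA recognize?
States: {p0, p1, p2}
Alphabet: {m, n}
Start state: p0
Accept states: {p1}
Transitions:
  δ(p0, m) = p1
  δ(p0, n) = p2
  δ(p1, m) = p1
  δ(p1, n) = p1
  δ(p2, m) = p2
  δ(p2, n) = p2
Testing a few strings:
  'nnn' → reject
  'nm' → reject
  'mn' → accept
  'nn' → reject
State roles: p0=no input read; p1=started with m; p2=started with n (dead)
All strings over {m,n} starting with m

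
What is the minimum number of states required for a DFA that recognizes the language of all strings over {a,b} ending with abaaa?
By Myhill–Nerode, count the distinguishable equivalence classes: 6 classes — one per longest suffix of the input that is a prefix of 'abaaa' (lengths 0 through 5); only the length-5 class is accepting.
6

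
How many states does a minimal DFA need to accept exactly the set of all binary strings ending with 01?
By Myhill–Nerode, count the distinguishable equivalence classes: 3 classes — one per longest suffix of the input that is a prefix of '01' (lengths 0 through 2); only the length-2 class is accepting.
3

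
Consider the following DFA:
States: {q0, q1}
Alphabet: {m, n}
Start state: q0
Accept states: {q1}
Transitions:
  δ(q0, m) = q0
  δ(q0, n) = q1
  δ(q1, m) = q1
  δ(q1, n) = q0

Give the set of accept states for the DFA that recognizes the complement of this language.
Complement accept states = All states \ Original accept states
= {q0, q1} \ {q1}
{q0}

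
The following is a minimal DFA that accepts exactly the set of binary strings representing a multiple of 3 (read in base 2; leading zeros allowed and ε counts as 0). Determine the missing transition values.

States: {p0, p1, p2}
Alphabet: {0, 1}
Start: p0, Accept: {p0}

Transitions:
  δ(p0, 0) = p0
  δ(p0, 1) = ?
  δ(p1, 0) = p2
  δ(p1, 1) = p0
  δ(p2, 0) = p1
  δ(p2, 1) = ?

From the language and accept set, identify what each state tracks — p0: value ≡ 0 (mod 3); p1: value ≡ 1 (mod 3); p2: value ≡ 2 (mod 3).
Each missing δ(q, a) is the state matching the new tracked value after reading a.
δ(p0, 1) = p1; δ(p2, 1) = p2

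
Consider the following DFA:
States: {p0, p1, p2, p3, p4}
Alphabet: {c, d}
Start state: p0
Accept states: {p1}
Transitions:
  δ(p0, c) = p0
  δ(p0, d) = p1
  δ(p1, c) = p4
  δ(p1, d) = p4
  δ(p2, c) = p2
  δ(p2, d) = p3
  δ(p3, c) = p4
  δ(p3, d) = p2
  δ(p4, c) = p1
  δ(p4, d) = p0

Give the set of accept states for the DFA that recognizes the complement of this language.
Complement accept states = All states \ Original accept states
= {p0, p1, p2, p3, p4} \ {p1}
{p0, p2, p3, p4}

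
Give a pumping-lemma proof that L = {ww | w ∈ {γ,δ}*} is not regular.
Assume L is regular with pumping length p. Idea: pumping the leading γ-block breaks the equality of the two halves.
Choose s = γ^p δ γ^p δ ∈ L (with w = γ^p δ). |s| = 2p+2 ≥ p. By the pumping lemma, s = xyz with |xy| ≤ p, |y| > 0, so y = γ^k with k ≥ 1, in the first γ-block. Then xy²z = γ^(p+k) δ γ^p δ, of length 2p+2+k. If k is odd this length is odd, so it cannot be of the form ww. If k is even, each half has length p+1+k/2 ≤ p+k, so the first half lies entirely inside the leading γ-block and contains no δ, while the second half ends in δ; the halves differ. Either way xy²z ∉ L.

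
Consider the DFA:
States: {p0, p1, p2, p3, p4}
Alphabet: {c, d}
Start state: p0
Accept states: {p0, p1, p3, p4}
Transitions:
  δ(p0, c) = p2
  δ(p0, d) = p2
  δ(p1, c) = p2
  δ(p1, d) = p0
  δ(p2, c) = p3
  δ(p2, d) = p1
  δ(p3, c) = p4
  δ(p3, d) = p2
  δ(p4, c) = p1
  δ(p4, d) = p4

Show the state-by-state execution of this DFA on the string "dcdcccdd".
read 'd': p0 → p2
  read 'c': p2 → p3
  read 'd': p3 → p2
  read 'c': p2 → p3
  read 'c': p3 → p4
  read 'c': p4 → p1
  read 'd': p1 → p0
  read 'd': p0 → p2
p0 -> p2 -> p3 -> p2 -> p3 -> p4 -> p1 -> p0 -> p2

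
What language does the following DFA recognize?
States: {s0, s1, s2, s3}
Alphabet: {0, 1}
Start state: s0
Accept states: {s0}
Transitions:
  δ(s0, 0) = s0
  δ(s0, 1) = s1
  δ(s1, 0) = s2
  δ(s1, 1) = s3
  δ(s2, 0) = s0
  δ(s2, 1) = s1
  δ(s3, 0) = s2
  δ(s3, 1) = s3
Testing a few strings:
  '0101' → reject
  '0' → accept
  '110' → reject
  '011' → reject
State roles: s0=value ≡ 0 (mod 4); s1=value ≡ 1 (mod 4); s2=value ≡ 2 (mod 4); s3=value ≡ 3 (mod 4)
All binary strings representing a multiple of 4 (read in base 2; leading zeros allowed and ε counts as 0)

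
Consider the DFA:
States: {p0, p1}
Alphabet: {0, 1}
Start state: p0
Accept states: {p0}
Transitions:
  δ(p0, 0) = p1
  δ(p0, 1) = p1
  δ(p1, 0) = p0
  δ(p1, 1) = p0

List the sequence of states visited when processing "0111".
read '0': p0 → p1
  read '1': p1 → p0
  read '1': p0 → p1
  read '1': p1 → p0
p0 -> p1 -> p0 -> p1 -> p0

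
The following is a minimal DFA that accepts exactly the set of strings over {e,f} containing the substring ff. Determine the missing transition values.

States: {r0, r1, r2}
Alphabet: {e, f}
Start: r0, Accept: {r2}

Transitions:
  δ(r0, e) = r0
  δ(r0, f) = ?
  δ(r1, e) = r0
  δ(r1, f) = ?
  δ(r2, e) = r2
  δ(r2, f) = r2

From the language and accept set, identify what each state tracks — r0: no progress toward ff; r1: one trailing f; r2: substring ff seen.
Each missing δ(q, a) is the state matching the new tracked value after reading a.
δ(r0, f) = r1; δ(r1, f) = r2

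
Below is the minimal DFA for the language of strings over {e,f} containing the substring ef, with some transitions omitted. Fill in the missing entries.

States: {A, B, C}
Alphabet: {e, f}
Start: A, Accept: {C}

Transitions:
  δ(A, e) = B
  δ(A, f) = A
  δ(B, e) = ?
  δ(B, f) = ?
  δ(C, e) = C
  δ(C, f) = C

From the language and accept set, identify what each state tracks — A: no e seen yet; B: seen a e, waiting for f; C: substring ef seen.
Each missing δ(q, a) is the state matching the new tracked value after reading a.
δ(B, e) = B; δ(B, f) = C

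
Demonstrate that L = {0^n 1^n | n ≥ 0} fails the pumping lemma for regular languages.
Assume L is regular with pumping length p. Idea: pumping the 0-block changes the count balance.
Choose s = 0^p 1^p (length 2p ≥ p). By the pumping lemma, s = xyz with |xy| ≤ p, |y| > 0. So y = 0^k for some k > 0 (since xy is entirely within the 0's). Pumping gives xy²z = 0^(p+k) 1^p, which is not in L since p+k ≠ p.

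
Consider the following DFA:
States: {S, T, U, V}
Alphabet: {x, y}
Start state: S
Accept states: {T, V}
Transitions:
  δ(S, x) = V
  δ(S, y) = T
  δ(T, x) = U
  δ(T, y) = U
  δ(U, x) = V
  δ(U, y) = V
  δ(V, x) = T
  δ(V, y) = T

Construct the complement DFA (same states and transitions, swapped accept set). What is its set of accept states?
Complement accept states = All states \ Original accept states
= {S, T, U, V} \ {T, V}
{S, U}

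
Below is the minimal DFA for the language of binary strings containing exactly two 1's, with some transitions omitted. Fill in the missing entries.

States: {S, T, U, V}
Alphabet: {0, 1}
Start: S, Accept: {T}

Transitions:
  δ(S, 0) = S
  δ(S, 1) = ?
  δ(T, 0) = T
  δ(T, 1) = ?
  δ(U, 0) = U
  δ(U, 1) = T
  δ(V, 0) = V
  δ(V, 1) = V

From the language and accept set, identify what each state tracks — S: zero 1's; T: two 1's; U: one 1; V: ≥ three 1's (dead).
Each missing δ(q, a) is the state matching the new tracked value after reading a.
δ(S, 1) = U; δ(T, 1) = V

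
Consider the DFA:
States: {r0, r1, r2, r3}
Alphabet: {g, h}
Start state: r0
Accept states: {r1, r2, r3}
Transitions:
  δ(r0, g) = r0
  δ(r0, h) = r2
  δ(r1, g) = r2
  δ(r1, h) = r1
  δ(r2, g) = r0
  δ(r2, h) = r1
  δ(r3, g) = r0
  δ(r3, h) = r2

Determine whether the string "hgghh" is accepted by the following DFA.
Processing string "hgghh":
  r0 --h--> r2
  r2 --g--> r0
  r0 --g--> r0
  r0 --h--> r2
  r2 --h--> r1
Final state: r1
Accept states: {r1, r2, r3}
Yes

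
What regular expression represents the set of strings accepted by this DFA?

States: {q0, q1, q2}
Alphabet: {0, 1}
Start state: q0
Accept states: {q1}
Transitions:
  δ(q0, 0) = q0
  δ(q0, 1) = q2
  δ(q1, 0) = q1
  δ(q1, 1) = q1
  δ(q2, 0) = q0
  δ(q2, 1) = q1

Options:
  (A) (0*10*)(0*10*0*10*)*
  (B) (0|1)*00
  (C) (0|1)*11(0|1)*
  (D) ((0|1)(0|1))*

Check each option against the DFA on short strings; one disagreement eliminates an option:
  (A) (0*10*)(0*10*0*10*)*: on '1' the DFA goes q0 → q2 and rejects (q2 ∉ Accept), but the regex matches it → eliminate
  (B) (0|1)*00: on '00' the DFA goes q0 → q0 → q0 and rejects (q0 ∉ Accept), but the regex matches it → eliminate
  (C) (0|1)*11(0|1)*: agrees with the DFA on every string of length ≤ 6
  (D) ((0|1)(0|1))*: on ε the DFA stays in q0 and rejects (q0 ∉ Accept), but the regex matches it → eliminate
Only (C) is consistent with the DFA.
(C) (0|1)*11(0|1)*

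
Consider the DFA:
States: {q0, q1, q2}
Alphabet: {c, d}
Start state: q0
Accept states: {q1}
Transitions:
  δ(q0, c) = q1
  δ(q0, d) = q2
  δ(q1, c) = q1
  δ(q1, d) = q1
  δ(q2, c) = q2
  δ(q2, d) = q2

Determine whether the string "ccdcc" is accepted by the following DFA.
Processing string "ccdcc":
  q0 --c--> q1
  q1 --c--> q1
  q1 --d--> q1
  q1 --c--> q1
  q1 --c--> q1
Final state: q1
Accept states: {q1}
Yes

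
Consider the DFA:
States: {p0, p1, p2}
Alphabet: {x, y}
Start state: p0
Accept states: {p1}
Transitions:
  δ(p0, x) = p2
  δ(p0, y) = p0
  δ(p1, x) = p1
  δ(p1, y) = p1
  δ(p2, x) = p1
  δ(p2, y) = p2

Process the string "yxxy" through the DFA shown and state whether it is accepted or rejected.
Processing string "yxxy":
  p0 --y--> p0
  p0 --x--> p2
  p2 --x--> p1
  p1 --y--> p1
Final state: p1
Accept states: {p1}
Yes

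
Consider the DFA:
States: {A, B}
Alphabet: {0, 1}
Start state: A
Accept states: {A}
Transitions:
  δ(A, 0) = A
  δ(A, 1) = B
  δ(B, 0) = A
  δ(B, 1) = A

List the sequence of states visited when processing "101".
read '1': A → B
  read '0': B → A
  read '1': A → B
A -> B -> A -> B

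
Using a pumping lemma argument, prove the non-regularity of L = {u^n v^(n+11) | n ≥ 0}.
Assume L is regular with pumping length p. Idea: pumping the u-block breaks the fixed offset of 11.
Choose s = u^p v^(p+11) ∈ L. By the pumping lemma, s = xyz with |xy| ≤ p, |y| > 0, so y = u^k with k ≥ 1. Then xy²z = u^(p+k) v^(p+11). For this to be in L we would need p+11 = (p+k)+11, i.e. k = 0, contradicting k ≥ 1. So xy²z ∉ L.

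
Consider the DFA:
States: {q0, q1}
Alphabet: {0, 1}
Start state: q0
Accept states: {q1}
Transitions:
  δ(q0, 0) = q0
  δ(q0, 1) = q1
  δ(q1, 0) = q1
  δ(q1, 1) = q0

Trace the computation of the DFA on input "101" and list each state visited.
read '1': q0 → q1
  read '0': q1 → q1
  read '1': q1 → q0
q0 -> q1 -> q1 -> q0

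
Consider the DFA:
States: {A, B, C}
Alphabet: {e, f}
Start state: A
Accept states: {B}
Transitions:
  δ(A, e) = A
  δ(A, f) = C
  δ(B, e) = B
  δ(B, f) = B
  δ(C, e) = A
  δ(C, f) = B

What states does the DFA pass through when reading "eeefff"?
read 'e': A → A
  read 'e': A → A
  read 'e': A → A
  read 'f': A → C
  read 'f': C → B
  read 'f': B → B
A -> A -> A -> A -> C -> B -> B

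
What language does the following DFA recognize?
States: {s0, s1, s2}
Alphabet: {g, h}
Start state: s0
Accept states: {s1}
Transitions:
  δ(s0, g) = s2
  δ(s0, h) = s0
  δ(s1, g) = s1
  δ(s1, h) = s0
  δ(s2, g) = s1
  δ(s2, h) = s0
Testing a few strings:
  'h' → reject
  'gh' → reject
  'hhg' → reject
  'hg' → reject
State roles: s0=last symbol not g; s1=two trailing g's; s2=one trailing g
All strings over {g,h} ending with gg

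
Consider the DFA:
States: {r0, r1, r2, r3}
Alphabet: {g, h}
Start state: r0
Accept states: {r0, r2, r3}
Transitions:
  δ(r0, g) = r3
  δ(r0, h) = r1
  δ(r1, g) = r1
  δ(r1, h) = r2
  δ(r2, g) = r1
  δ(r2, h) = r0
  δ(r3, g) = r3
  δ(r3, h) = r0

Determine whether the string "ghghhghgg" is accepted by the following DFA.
Processing string "ghghhghgg":
  r0 --g--> r3
  r3 --h--> r0
  r0 --g--> r3
  r3 --h--> r0
  r0 --h--> r1
  r1 --g--> r1
  r1 --h--> r2
  r2 --g--> r1
  r1 --g--> r1
Final state: r1
Accept states: {r0, r2, r3}
No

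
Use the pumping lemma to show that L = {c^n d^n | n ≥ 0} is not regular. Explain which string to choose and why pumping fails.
Assume L is regular with pumping length p. Idea: pumping the c-block changes the count balance.
Choose s = c^p d^p (length 2p ≥ p). By the pumping lemma, s = xyz with |xy| ≤ p, |y| > 0. So y = c^k for some k > 0 (since xy is entirely within the c's). Pumping gives xy²z = c^(p+k) d^p, which is not in L since p+k ≠ p.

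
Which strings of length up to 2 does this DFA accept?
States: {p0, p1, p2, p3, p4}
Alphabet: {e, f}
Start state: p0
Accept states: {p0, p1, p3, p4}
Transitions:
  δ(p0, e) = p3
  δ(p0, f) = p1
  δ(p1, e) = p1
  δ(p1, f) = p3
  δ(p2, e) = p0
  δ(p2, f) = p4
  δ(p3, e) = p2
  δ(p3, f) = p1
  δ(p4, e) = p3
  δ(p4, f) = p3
ε, e, f, ef, fe, ff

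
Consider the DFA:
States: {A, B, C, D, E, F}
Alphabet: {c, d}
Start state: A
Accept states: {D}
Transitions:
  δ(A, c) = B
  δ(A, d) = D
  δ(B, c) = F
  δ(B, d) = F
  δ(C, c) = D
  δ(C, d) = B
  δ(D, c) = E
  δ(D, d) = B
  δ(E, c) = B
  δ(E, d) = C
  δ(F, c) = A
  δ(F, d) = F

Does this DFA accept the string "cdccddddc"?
Processing string "cdccddddc":
  A --c--> B
  B --d--> F
  F --c--> A
  A --c--> B
  B --d--> F
  F --d--> F
  F --d--> F
  F --d--> F
  F --c--> A
Final state: A
Accept states: {D}
No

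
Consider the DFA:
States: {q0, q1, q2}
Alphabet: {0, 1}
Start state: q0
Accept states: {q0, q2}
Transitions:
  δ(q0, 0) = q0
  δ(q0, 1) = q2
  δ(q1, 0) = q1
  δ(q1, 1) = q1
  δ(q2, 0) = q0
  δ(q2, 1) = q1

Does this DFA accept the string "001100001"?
Processing string "001100001":
  q0 --0--> q0
  q0 --0--> q0
  q0 --1--> q2
  q2 --1--> q1
  q1 --0--> q1
  q1 --0--> q1
  q1 --0--> q1
  q1 --0--> q1
  q1 --1--> q1
Final state: q1
Accept states: {q0, q2}
No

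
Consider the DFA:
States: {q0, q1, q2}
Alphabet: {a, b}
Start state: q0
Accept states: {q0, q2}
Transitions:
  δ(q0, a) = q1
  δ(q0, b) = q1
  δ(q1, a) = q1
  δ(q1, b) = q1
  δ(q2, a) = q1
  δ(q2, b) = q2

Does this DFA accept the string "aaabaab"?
Processing string "aaabaab":
  q0 --a--> q1
  q1 --a--> q1
  q1 --a--> q1
  q1 --b--> q1
  q1 --a--> q1
  q1 --a--> q1
  q1 --b--> q1
Final state: q1
Accept states: {q0, q2}
No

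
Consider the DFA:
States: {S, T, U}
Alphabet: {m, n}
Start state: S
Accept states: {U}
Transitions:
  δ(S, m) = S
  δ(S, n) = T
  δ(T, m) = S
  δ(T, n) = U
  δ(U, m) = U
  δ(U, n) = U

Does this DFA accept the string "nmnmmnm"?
Processing string "nmnmmnm":
  S --n--> T
  T --m--> S
  S --n--> T
  T --m--> S
  S --m--> S
  S --n--> T
  T --m--> S
Final state: S
Accept states: {U}
No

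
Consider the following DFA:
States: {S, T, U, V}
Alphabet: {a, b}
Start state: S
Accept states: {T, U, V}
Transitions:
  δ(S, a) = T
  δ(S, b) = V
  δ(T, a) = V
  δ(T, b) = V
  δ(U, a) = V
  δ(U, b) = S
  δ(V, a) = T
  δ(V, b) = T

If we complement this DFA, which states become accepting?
Complement accept states = All states \ Original accept states
= {S, T, U, V} \ {T, U, V}
{S}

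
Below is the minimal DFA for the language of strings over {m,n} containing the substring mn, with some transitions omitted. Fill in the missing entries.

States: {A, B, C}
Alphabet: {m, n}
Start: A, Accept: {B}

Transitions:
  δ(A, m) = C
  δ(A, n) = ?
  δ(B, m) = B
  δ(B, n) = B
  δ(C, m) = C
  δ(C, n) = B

From the language and accept set, identify what each state tracks — A: no m seen yet; B: substring mn seen; C: seen a m, waiting for n.
Each missing δ(q, a) is the state matching the new tracked value after reading a.
δ(A, n) = A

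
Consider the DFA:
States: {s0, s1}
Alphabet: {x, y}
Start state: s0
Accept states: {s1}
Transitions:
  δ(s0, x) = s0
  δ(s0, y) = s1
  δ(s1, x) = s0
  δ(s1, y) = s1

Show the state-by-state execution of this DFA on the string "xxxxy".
read 'x': s0 → s0
  read 'x': s0 → s0
  read 'x': s0 → s0
  read 'x': s0 → s0
  read 'y': s0 → s1
s0 -> s0 -> s0 -> s0 -> s0 -> s1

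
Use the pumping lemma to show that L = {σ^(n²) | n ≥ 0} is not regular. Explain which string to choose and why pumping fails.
Assume L is regular with pumping length p. Idea: pumping adds a fixed amount, but gaps between consecutive squares grow.
Choose s = σ^(p²) (length p² ≥ p). By the pumping lemma, s = xyz with |xy| ≤ p, |y| > 0, so |y| = k with 1 ≤ k ≤ p. Then |xy²z| = p²+k. Since p² < p²+k ≤ p²+p < (p+1)², the length p²+k lies strictly between consecutive squares, so it is not a perfect square and xy²z ∉ L.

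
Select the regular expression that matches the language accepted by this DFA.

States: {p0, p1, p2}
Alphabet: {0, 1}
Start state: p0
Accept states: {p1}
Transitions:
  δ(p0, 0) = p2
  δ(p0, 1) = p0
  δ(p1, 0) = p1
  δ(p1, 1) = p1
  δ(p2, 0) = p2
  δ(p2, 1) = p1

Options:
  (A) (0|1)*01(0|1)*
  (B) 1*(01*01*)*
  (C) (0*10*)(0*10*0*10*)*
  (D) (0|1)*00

Check each option against the DFA on short strings; one disagreement eliminates an option:
  (A) (0|1)*01(0|1)*: agrees with the DFA on every string of length ≤ 6
  (B) 1*(01*01*)*: on ε the DFA stays in p0 and rejects (p0 ∉ Accept), but the regex matches it → eliminate
  (C) (0*10*)(0*10*0*10*)*: on '1' the DFA goes p0 → p0 and rejects (p0 ∉ Accept), but the regex matches it → eliminate
  (D) (0|1)*00: on '00' the DFA goes p0 → p2 → p2 and rejects (p2 ∉ Accept), but the regex matches it → eliminate
Only (A) is consistent with the DFA.
(A) (0|1)*01(0|1)*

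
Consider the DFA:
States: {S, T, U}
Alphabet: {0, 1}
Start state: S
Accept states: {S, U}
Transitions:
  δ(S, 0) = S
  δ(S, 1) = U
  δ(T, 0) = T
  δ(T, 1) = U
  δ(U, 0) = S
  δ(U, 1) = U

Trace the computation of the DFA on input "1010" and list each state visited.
read '1': S → U
  read '0': U → S
  read '1': S → U
  read '0': U → S
S -> U -> S -> U -> S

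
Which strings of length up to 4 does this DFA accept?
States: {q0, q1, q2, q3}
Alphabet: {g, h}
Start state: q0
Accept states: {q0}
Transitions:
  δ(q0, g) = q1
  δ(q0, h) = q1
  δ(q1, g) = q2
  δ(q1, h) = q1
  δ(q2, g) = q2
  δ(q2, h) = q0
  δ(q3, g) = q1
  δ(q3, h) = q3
ε, ggh, hgh, gggh, ghgh, hggh, hhgh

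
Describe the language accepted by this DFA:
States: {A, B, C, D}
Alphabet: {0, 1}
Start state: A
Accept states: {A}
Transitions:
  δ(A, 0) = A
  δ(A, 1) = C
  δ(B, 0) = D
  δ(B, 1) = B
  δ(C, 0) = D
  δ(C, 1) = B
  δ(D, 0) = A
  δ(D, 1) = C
Testing a few strings:
  '101' → reject
  '110' → reject
  '01' → reject
  '0110' → reject
State roles: A=value ≡ 0 (mod 4); B=value ≡ 3 (mod 4); C=value ≡ 1 (mod 4); D=value ≡ 2 (mod 4)
All binary strings representing a multiple of 4 (read in base 2; leading zeros allowed and ε counts as 0)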